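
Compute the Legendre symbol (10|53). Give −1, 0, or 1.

1

Euler's criterion: (10/53) ≡ 10^26 (mod 53).
10^2 ≡ 47 (mod 53)
10^4 ≡ 36 (mod 53)
10^8 ≡ 24 (mod 53)
10^16 ≡ 46 (mod 53)
10^26 = 10^(16+8+2) ≡ 1 (mod 53).
Result is 1, so (10/53) = 1.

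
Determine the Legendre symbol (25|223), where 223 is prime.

1

Reciprocity: 25 ≡ 1 and 223 ≡ 3 (mod 4), so (25/223) = +(223/25).
Reduce top mod 25: now compute (23/25).
Reciprocity: 23 ≡ 3 and 25 ≡ 1 (mod 4), so (23/25) = +(25/23).
Reduce top mod 23: now compute (2/23).
Pull out 2: since 23 ≡ 7 (mod 8), (2/23) = +1.
Reached (1/23) = 1. Collecting the sign flips along the way, the symbol is +1.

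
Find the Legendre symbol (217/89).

1

First reduce: 217 ≡ 39 (mod 89).
Reciprocity: 39 ≡ 3 and 89 ≡ 1 (mod 4), so (39/89) = +(89/39).
Reduce top mod 39: now compute (11/39).
Reciprocity: 11 ≡ 3 and 39 ≡ 3 (mod 4), so (11/39) = −(39/11).
Reduce top mod 11: now compute (6/11).
Pull out 2: since 11 ≡ 3 (mod 8), (2/11) = -1.
Reciprocity: 3 ≡ 3 and 11 ≡ 3 (mod 4), so (3/11) = −(11/3).
Reduce top mod 3: now compute (2/3).
Pull out 2: since 3 ≡ 3 (mod 8), (2/3) = -1.
Reached (1/3) = 1. Collecting the sign flips along the way, the symbol is +1.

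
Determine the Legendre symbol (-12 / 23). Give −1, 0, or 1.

Euler's criterion: (-12/23) ≡ 11^11 (mod 23).
11^2 ≡ 6 (mod 23)
11^4 ≡ 13 (mod 23)
11^8 ≡ 8 (mod 23)
11^11 = 11^(8+2+1) ≡ 22 (mod 23).
Result is 22 ≡ −1, so (-12/23) = −1.

-1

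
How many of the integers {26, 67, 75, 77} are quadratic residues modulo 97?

1

(26/97) = -1 → non-residue.
(67/97) = -1 → non-residue.
(75/97) = +1 → QR.
(77/97) = -1 → non-residue.
Total quadratic residues among the 4: 1.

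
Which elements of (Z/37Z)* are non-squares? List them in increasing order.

2, 5, 6, 8, 13, 14, 15, 17, 18, 19, 20, 22, 23, 24, 29, 31, 32, 35

Square k = 1,…,18 (k and 37−k give the same square):
1²=1, 2²=4, 3²=9, 4²=16, 5²=25, 6²=36, 7²≡12, 8²≡27, 9²≡7, 10²≡26, 11²≡10, 12²≡33, 13²≡21, 14²≡11, 15²≡3, 16²≡34, 17²≡30, 18²≡28 (mod 37).
The residues are {1, 3, 4, 7, 9, 10, 11, 12, 16, 21, 25, 26, 27, 28, 30, 33, 34, 36}; the non-residues are the remaining 18 nonzero classes.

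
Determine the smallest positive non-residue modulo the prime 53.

(2/53) = −1, so 2 is the smallest positive non-residue mod 53.

2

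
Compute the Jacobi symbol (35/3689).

Reciprocity: 35 ≡ 3 and 3689 ≡ 1 (mod 4), so (35/3689) = +(3689/35).
Reduce top mod 35: now compute (14/35).
Pull out 2: since 35 ≡ 3 (mod 8), (2/35) = -1.
Reciprocity: 7 ≡ 3 and 35 ≡ 3 (mod 4), so (7/35) = −(35/7).
Reduce top mod 7: now compute (0/7).
Top reduces to 0: gcd > 1, so the symbol is 0.

0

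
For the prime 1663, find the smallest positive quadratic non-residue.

(2/1663) = +1, so 2 is a residue.
(3/1663) = −1, so 3 is the smallest positive non-residue mod 1663.

3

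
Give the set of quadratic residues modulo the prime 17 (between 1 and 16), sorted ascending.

1,2,4,8,9,13,15,16

Square k = 1,…,8 (k and 17−k give the same square):
1²=1, 2²=4, 3²=9, 4²=16, 5²≡8, 6²≡2, 7²≡15, 8²≡13 (mod 17).
So the quadratic residues mod 17 are {1, 2, 4, 8, 9, 13, 15, 16}.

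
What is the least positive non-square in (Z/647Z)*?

5

(2/647) = +1, so 2 is a residue.
(3/647) = +1, so 3 is a residue.
(4/647) = +1, so 4 is a residue.
(5/647) = −1, so 5 is the smallest positive non-residue mod 647.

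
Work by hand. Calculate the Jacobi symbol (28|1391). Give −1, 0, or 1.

1

Pull out 2^2: since 1391 ≡ 7 (mod 8), (2/1391) = +1, so (2/1391)^2 = +1.
Reciprocity: 7 ≡ 3 and 1391 ≡ 3 (mod 4), so (7/1391) = −(1391/7).
Reduce top mod 7: now compute (5/7).
Reciprocity: 5 ≡ 1 and 7 ≡ 3 (mod 4), so (5/7) = +(7/5).
Reduce top mod 5: now compute (2/5).
Pull out 2: since 5 ≡ 5 (mod 8), (2/5) = -1.
Reached (1/5) = 1. Collecting the sign flips along the way, the symbol is +1.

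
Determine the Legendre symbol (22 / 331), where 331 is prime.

Pull out 2: since 331 ≡ 3 (mod 8), (2/331) = -1.
Reciprocity: 11 ≡ 3 and 331 ≡ 3 (mod 4), so (11/331) = −(331/11).
Reduce top mod 11: now compute (1/11).
Reached (1/11) = 1. Collecting the sign flips along the way, the symbol is +1.

1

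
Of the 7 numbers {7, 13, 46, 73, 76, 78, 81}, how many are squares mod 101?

4

(7/101) = -1 → non-residue.
(13/101) = +1 → QR.
(46/101) = -1 → non-residue.
(73/101) = -1 → non-residue.
(76/101) = +1 → QR.
(78/101) = +1 → QR.
(81/101) = +1 → QR.
Total quadratic residues among the 7: 4.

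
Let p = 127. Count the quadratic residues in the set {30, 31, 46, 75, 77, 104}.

3

(30/127) = +1 → QR.
(31/127) = +1 → QR.
(46/127) = -1 → non-residue.
(75/127) = -1 → non-residue.
(77/127) = -1 → non-residue.
(104/127) = +1 → QR.
Total quadratic residues among the 6: 3.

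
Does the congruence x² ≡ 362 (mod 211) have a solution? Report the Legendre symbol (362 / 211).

1

Euler's criterion: (362/211) ≡ 151^105 (mod 211).
151^2 ≡ 13 (mod 211)
151^4 ≡ 169 (mod 211)
151^8 ≡ 76 (mod 211)
151^16 ≡ 79 (mod 211)
151^32 ≡ 122 (mod 211)
151^64 ≡ 114 (mod 211)
151^105 = 151^(64+32+8+1) ≡ 1 (mod 211).
Result is 1, so (362/211) = 1.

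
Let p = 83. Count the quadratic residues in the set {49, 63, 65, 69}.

4

(49/83) = +1 → QR.
(63/83) = +1 → QR.
(65/83) = +1 → QR.
(69/83) = +1 → QR.
Total quadratic residues among the 4: 4.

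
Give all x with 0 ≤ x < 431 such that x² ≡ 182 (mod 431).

Since 431 ≡ 3 (mod 4), a square root of 182 is 182^((431+1)/4) = 182^108 mod 431.
Repeated squaring: 182^2≡368, 182^4≡90, 182^8≡342, 182^16≡163, 182^32≡278, 182^64≡135 (mod 431).
182^108 = 182^(64+32+8+4) ≡ 304 (mod 431).
Check: 304² = 92416 ≡ 182 (mod 431). The two roots are 127 and 304.

127, 304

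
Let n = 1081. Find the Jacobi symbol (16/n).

Pull out 2^4: since 1081 ≡ 1 (mod 8), (2/1081) = +1, so (2/1081)^4 = +1.
Reached (1/1081) = 1. Collecting the sign flips along the way, the symbol is +1.

1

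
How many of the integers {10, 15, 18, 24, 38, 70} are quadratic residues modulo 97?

(10/97) = -1 → non-residue.
(15/97) = -1 → non-residue.
(18/97) = +1 → QR.
(24/97) = +1 → QR.
(38/97) = -1 → non-residue.
(70/97) = +1 → QR.
Total quadratic residues among the 6: 3.

3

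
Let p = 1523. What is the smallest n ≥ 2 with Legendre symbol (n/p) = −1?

(2/1523) = −1, so 2 is the smallest positive non-residue mod 1523.

2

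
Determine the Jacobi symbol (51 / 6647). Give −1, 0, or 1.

Reciprocity: 51 ≡ 3 and 6647 ≡ 3 (mod 4), so (51/6647) = −(6647/51).
Reduce top mod 51: now compute (17/51).
Reciprocity: 17 ≡ 1 and 51 ≡ 3 (mod 4), so (17/51) = +(51/17).
Reduce top mod 17: now compute (0/17).
Top reduces to 0: gcd > 1, so the symbol is 0.

0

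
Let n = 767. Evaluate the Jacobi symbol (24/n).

1

Pull out 2^3: since 767 ≡ 7 (mod 8), (2/767) = +1, so (2/767)^3 = +1.
Reciprocity: 3 ≡ 3 and 767 ≡ 3 (mod 4), so (3/767) = −(767/3).
Reduce top mod 3: now compute (2/3).
Pull out 2: since 3 ≡ 3 (mod 8), (2/3) = -1.
Reached (1/3) = 1. Collecting the sign flips along the way, the symbol is +1.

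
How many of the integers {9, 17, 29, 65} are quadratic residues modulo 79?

(9/79) = +1 → QR.
(17/79) = -1 → non-residue.
(29/79) = -1 → non-residue.
(65/79) = +1 → QR.
Total quadratic residues among the 4: 2.

2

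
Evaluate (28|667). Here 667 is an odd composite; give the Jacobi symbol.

-1

Pull out 2^2: since 667 ≡ 3 (mod 8), (2/667) = -1, so (2/667)^2 = +1.
Reciprocity: 7 ≡ 3 and 667 ≡ 3 (mod 4), so (7/667) = −(667/7).
Reduce top mod 7: now compute (2/7).
Pull out 2: since 7 ≡ 7 (mod 8), (2/7) = +1.
Reached (1/7) = 1. Collecting the sign flips along the way, the symbol is -1.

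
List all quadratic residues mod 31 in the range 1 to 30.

Square k = 1,…,15 (k and 31−k give the same square):
1²=1, 2²=4, 3²=9, 4²=16, 5²=25, 6²≡5, 7²≡18, 8²≡2, 9²≡19, 10²≡7, 11²≡28, 12²≡20, 13²≡14, 14²≡10, 15²≡8 (mod 31).
So the quadratic residues mod 31 are {1, 2, 4, 5, 7, 8, 9, 10, 14, 16, 18, 19, 20, 25, 28}.

1,2,4,5,7,8,9,10,14,16,18,19,20,25,28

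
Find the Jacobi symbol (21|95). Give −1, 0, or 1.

-1

Reciprocity: 21 ≡ 1 and 95 ≡ 3 (mod 4), so (21/95) = +(95/21).
Reduce top mod 21: now compute (11/21).
Reciprocity: 11 ≡ 3 and 21 ≡ 1 (mod 4), so (11/21) = +(21/11).
Reduce top mod 11: now compute (10/11).
Pull out 2: since 11 ≡ 3 (mod 8), (2/11) = -1.
Reciprocity: 5 ≡ 1 and 11 ≡ 3 (mod 4), so (5/11) = +(11/5).
Reduce top mod 5: now compute (1/5).
Reached (1/5) = 1. Collecting the sign flips along the way, the symbol is -1.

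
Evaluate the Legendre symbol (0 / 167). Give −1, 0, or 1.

0

Top reduces to 0: gcd > 1, so the symbol is 0.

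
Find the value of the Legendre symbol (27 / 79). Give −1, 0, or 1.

-1

Reciprocity: 27 ≡ 3 and 79 ≡ 3 (mod 4), so (27/79) = −(79/27).
Reduce top mod 27: now compute (25/27).
Reciprocity: 25 ≡ 1 and 27 ≡ 3 (mod 4), so (25/27) = +(27/25).
Reduce top mod 25: now compute (2/25).
Pull out 2: since 25 ≡ 1 (mod 8), (2/25) = +1.
Reached (1/25) = 1. Collecting the sign flips along the way, the symbol is -1.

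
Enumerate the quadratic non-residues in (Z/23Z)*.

Square k = 1,…,11 (k and 23−k give the same square):
1²=1, 2²=4, 3²=9, 4²=16, 5²≡2, 6²≡13, 7²≡3, 8²≡18, 9²≡12, 10²≡8, 11²≡6 (mod 23).
The residues are {1, 2, 3, 4, 6, 8, 9, 12, 13, 16, 18}; the non-residues are the remaining 11 nonzero classes.

5, 7, 10, 11, 14, 15, 17, 19, 20, 21, 22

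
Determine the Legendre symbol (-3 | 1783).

First reduce: -3 ≡ 1780 (mod 1783).
Pull out 2^2: since 1783 ≡ 7 (mod 8), (2/1783) = +1, so (2/1783)^2 = +1.
Reciprocity: 445 ≡ 1 and 1783 ≡ 3 (mod 4), so (445/1783) = +(1783/445).
Reduce top mod 445: now compute (3/445).
Reciprocity: 3 ≡ 3 and 445 ≡ 1 (mod 4), so (3/445) = +(445/3).
Reduce top mod 3: now compute (1/3).
Reached (1/3) = 1. Collecting the sign flips along the way, the symbol is +1.

1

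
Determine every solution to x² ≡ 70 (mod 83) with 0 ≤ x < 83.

30, 53

Since 83 ≡ 3 (mod 4), a square root of 70 is 70^((83+1)/4) = 70^21 mod 83.
Repeated squaring: 70^2≡3, 70^4≡9, 70^8≡81, 70^16≡4 (mod 83).
70^21 = 70^(16+4+1) ≡ 30 (mod 83).
Check: 30² = 900 ≡ 70 (mod 83). The two roots are 30 and 53.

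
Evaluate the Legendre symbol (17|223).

Reciprocity: 17 ≡ 1 and 223 ≡ 3 (mod 4), so (17/223) = +(223/17).
Reduce top mod 17: now compute (2/17).
Pull out 2: since 17 ≡ 1 (mod 8), (2/17) = +1.
Reached (1/17) = 1. Collecting the sign flips along the way, the symbol is +1.

1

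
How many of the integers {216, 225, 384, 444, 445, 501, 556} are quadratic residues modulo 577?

(216/577) = +1 → QR.
(225/577) = +1 → QR.
(384/577) = +1 → QR.
(444/577) = -1 → non-residue.
(445/577) = +1 → QR.
(501/577) = +1 → QR.
(556/577) = -1 → non-residue.
Total quadratic residues among the 7: 5.

5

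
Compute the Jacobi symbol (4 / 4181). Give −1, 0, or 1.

Pull out 2^2: since 4181 ≡ 5 (mod 8), (2/4181) = -1, so (2/4181)^2 = +1.
Reached (1/4181) = 1. Collecting the sign flips along the way, the symbol is +1.

1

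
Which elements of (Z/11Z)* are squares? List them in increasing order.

1,3,4,5,9

Square k = 1,…,5 (k and 11−k give the same square):
1²=1, 2²=4, 3²=9, 4²≡5, 5²≡3 (mod 11).
So the quadratic residues mod 11 are {1, 3, 4, 5, 9}.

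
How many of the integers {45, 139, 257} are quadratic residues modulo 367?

(45/367) = -1 → non-residue.
(139/367) = -1 → non-residue.
(257/367) = -1 → non-residue.
Total quadratic residues among the 3: 0.

0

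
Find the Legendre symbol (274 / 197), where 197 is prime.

First reduce: 274 ≡ 77 (mod 197).
Reciprocity: 77 ≡ 1 and 197 ≡ 1 (mod 4), so (77/197) = +(197/77).
Reduce top mod 77: now compute (43/77).
Reciprocity: 43 ≡ 3 and 77 ≡ 1 (mod 4), so (43/77) = +(77/43).
Reduce top mod 43: now compute (34/43).
Pull out 2: since 43 ≡ 3 (mod 8), (2/43) = -1.
Reciprocity: 17 ≡ 1 and 43 ≡ 3 (mod 4), so (17/43) = +(43/17).
Reduce top mod 17: now compute (9/17).
Reciprocity: 9 ≡ 1 and 17 ≡ 1 (mod 4), so (9/17) = +(17/9).
Reduce top mod 9: now compute (8/9).
Pull out 2^3: since 9 ≡ 1 (mod 8), (2/9) = +1, so (2/9)^3 = +1.
Reached (1/9) = 1. Collecting the sign flips along the way, the symbol is -1.

-1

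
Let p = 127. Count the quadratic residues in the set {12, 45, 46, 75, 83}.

(12/127) = -1 → non-residue.
(45/127) = -1 → non-residue.
(46/127) = -1 → non-residue.
(75/127) = -1 → non-residue.
(83/127) = -1 → non-residue.
Total quadratic residues among the 5: 0.

0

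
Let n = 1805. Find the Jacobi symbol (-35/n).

First reduce: -35 ≡ 1770 (mod 1805).
Pull out 2: since 1805 ≡ 5 (mod 8), (2/1805) = -1.
Reciprocity: 885 ≡ 1 and 1805 ≡ 1 (mod 4), so (885/1805) = +(1805/885).
Reduce top mod 885: now compute (35/885).
Reciprocity: 35 ≡ 3 and 885 ≡ 1 (mod 4), so (35/885) = +(885/35).
Reduce top mod 35: now compute (10/35).
Pull out 2: since 35 ≡ 3 (mod 8), (2/35) = -1.
Reciprocity: 5 ≡ 1 and 35 ≡ 3 (mod 4), so (5/35) = +(35/5).
Reduce top mod 5: now compute (0/5).
Top reduces to 0: gcd > 1, so the symbol is 0.

0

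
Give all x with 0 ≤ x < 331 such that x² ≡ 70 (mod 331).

100, 231

Since 331 ≡ 3 (mod 4), a square root of 70 is 70^((331+1)/4) = 70^83 mod 331.
Repeated squaring: 70^2≡266, 70^4≡253, 70^8≡126, 70^16≡319, 70^32≡144, 70^64≡214 (mod 331).
70^83 = 70^(64+16+2+1) ≡ 100 (mod 331).
Check: 100² = 10000 ≡ 70 (mod 331). The two roots are 100 and 231.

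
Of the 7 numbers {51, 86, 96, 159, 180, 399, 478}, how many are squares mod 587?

(51/587) = +1 → QR.
(86/587) = -1 → non-residue.
(96/587) = -1 → non-residue.
(159/587) = +1 → QR.
(180/587) = -1 → non-residue.
(399/587) = -1 → non-residue.
(478/587) = +1 → QR.
Total quadratic residues among the 7: 3.

3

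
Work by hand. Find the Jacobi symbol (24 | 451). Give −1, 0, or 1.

1

Pull out 2^3: since 451 ≡ 3 (mod 8), (2/451) = -1, so (2/451)^3 = -1.
Reciprocity: 3 ≡ 3 and 451 ≡ 3 (mod 4), so (3/451) = −(451/3).
Reduce top mod 3: now compute (1/3).
Reached (1/3) = 1. Collecting the sign flips along the way, the symbol is +1.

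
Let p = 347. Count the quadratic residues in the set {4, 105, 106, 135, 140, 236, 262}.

(4/347) = +1 → QR.
(105/347) = +1 → QR.
(106/347) = -1 → non-residue.
(135/347) = -1 → non-residue.
(140/347) = +1 → QR.
(236/347) = +1 → QR.
(262/347) = -1 → non-residue.
Total quadratic residues among the 7: 4.

4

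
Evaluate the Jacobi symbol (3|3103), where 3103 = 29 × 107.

-1

Reciprocity: 3 ≡ 3 and 3103 ≡ 3 (mod 4), so (3/3103) = −(3103/3).
Reduce top mod 3: now compute (1/3).
Reached (1/3) = 1. Collecting the sign flips along the way, the symbol is -1.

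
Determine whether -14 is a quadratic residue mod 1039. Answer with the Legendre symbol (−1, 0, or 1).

-1

First reduce: -14 ≡ 1025 (mod 1039).
Reciprocity: 1025 ≡ 1 and 1039 ≡ 3 (mod 4), so (1025/1039) = +(1039/1025).
Reduce top mod 1025: now compute (14/1025).
Pull out 2: since 1025 ≡ 1 (mod 8), (2/1025) = +1.
Reciprocity: 7 ≡ 3 and 1025 ≡ 1 (mod 4), so (7/1025) = +(1025/7).
Reduce top mod 7: now compute (3/7).
Reciprocity: 3 ≡ 3 and 7 ≡ 3 (mod 4), so (3/7) = −(7/3).
Reduce top mod 3: now compute (1/3).
Reached (1/3) = 1. Collecting the sign flips along the way, the symbol is -1.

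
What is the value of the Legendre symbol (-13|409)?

Euler's criterion: (-13/409) ≡ 396^204 (mod 409).
396^2 ≡ 169 (mod 409)
396^4 ≡ 340 (mod 409)
396^8 ≡ 262 (mod 409)
396^16 ≡ 341 (mod 409)
396^32 ≡ 125 (mod 409)
396^64 ≡ 83 (mod 409)
396^128 ≡ 345 (mod 409)
396^204 = 396^(128+64+8+4) ≡ 408 (mod 409).
Result is 408 ≡ −1, so (-13/409) = −1.

-1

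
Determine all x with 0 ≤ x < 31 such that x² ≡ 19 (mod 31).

Since 31 ≡ 3 (mod 4), a square root of 19 is 19^((31+1)/4) = 19^8 mod 31.
Repeated squaring: 19^2≡20, 19^4≡28, 19^8≡9 (mod 31).
19^8 = 19^(8) ≡ 9 (mod 31).
Check: 9² = 81 ≡ 19 (mod 31). The two roots are 9 and 22.

9, 22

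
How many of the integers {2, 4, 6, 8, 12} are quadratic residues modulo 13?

(2/13) = -1 → non-residue.
(4/13) = +1 → QR.
(6/13) = -1 → non-residue.
(8/13) = -1 → non-residue.
(12/13) = +1 → QR.
Total quadratic residues among the 5: 2.

2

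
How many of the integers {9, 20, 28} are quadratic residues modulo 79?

(9/79) = +1 → QR.
(20/79) = +1 → QR.
(28/79) = -1 → non-residue.
Total quadratic residues among the 3: 2.

2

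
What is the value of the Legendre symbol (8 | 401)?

Pull out 2^3: since 401 ≡ 1 (mod 8), (2/401) = +1, so (2/401)^3 = +1.
Reached (1/401) = 1. Collecting the sign flips along the way, the symbol is +1.

1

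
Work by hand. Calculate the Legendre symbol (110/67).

Euler's criterion: (110/67) ≡ 43^33 (mod 67).
43^2 ≡ 40 (mod 67)
43^4 ≡ 59 (mod 67)
43^8 ≡ 64 (mod 67)
43^16 ≡ 9 (mod 67)
43^32 ≡ 14 (mod 67)
43^33 = 43^(32+1) ≡ 66 (mod 67).
Result is 66 ≡ −1, so (110/67) = −1.

-1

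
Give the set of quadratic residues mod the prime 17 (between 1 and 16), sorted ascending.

Square k = 1,…,8 (k and 17−k give the same square):
1²=1, 2²=4, 3²=9, 4²=16, 5²≡8, 6²≡2, 7²≡15, 8²≡13 (mod 17).
So the quadratic residues mod 17 are {1, 2, 4, 8, 9, 13, 15, 16}.

1 2 4 8 9 13 15 16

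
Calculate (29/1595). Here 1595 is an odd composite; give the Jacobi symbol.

Reciprocity: 29 ≡ 1 and 1595 ≡ 3 (mod 4), so (29/1595) = +(1595/29).
Reduce top mod 29: now compute (0/29).
Top reduces to 0: gcd > 1, so the symbol is 0.

0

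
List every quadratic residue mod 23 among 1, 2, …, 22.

Square k = 1,…,11 (k and 23−k give the same square):
1²=1, 2²=4, 3²=9, 4²=16, 5²≡2, 6²≡13, 7²≡3, 8²≡18, 9²≡12, 10²≡8, 11²≡6 (mod 23).
So the quadratic residues mod 23 are {1, 2, 3, 4, 6, 8, 9, 12, 13, 16, 18}.

1 2 3 4 6 8 9 12 13 16 18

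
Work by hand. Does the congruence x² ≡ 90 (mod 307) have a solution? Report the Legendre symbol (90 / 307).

1

Euler's criterion: (90/307) ≡ 90^153 (mod 307).
90^2 ≡ 118 (mod 307)
90^4 ≡ 109 (mod 307)
90^8 ≡ 215 (mod 307)
90^16 ≡ 175 (mod 307)
90^32 ≡ 232 (mod 307)
90^64 ≡ 99 (mod 307)
90^128 ≡ 284 (mod 307)
90^153 = 90^(128+16+8+1) ≡ 1 (mod 307).
Result is 1, so (90/307) = 1.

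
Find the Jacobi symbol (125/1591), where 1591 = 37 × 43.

1

Reciprocity: 125 ≡ 1 and 1591 ≡ 3 (mod 4), so (125/1591) = +(1591/125).
Reduce top mod 125: now compute (91/125).
Reciprocity: 91 ≡ 3 and 125 ≡ 1 (mod 4), so (91/125) = +(125/91).
Reduce top mod 91: now compute (34/91).
Pull out 2: since 91 ≡ 3 (mod 8), (2/91) = -1.
Reciprocity: 17 ≡ 1 and 91 ≡ 3 (mod 4), so (17/91) = +(91/17).
Reduce top mod 17: now compute (6/17).
Pull out 2: since 17 ≡ 1 (mod 8), (2/17) = +1.
Reciprocity: 3 ≡ 3 and 17 ≡ 1 (mod 4), so (3/17) = +(17/3).
Reduce top mod 3: now compute (2/3).
Pull out 2: since 3 ≡ 3 (mod 8), (2/3) = -1.
Reached (1/3) = 1. Collecting the sign flips along the way, the symbol is +1.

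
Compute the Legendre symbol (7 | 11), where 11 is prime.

Euler's criterion: (7/11) ≡ 7^5 (mod 11).
7^2 ≡ 5 (mod 11)
7^4 ≡ 3 (mod 11)
7^5 = 7^(4+1) ≡ 10 (mod 11).
Result is 10 ≡ −1, so (7/11) = −1.

-1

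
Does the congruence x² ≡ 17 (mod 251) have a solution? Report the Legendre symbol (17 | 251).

Reciprocity: 17 ≡ 1 and 251 ≡ 3 (mod 4), so (17/251) = +(251/17).
Reduce top mod 17: now compute (13/17).
Reciprocity: 13 ≡ 1 and 17 ≡ 1 (mod 4), so (13/17) = +(17/13).
Reduce top mod 13: now compute (4/13).
Pull out 2^2: since 13 ≡ 5 (mod 8), (2/13) = -1, so (2/13)^2 = +1.
Reached (1/13) = 1. Collecting the sign flips along the way, the symbol is +1.

1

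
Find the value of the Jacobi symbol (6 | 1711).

Pull out 2: since 1711 ≡ 7 (mod 8), (2/1711) = +1.
Reciprocity: 3 ≡ 3 and 1711 ≡ 3 (mod 4), so (3/1711) = −(1711/3).
Reduce top mod 3: now compute (1/3).
Reached (1/3) = 1. Collecting the sign flips along the way, the symbol is -1.

-1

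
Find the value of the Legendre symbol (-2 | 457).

Euler's criterion: (-2/457) ≡ 455^228 (mod 457).
455^2 ≡ 4 (mod 457)
455^4 ≡ 16 (mod 457)
455^8 ≡ 256 (mod 457)
455^16 ≡ 185 (mod 457)
455^32 ≡ 407 (mod 457)
455^64 ≡ 215 (mod 457)
455^128 ≡ 68 (mod 457)
455^228 = 455^(128+64+32+4) ≡ 1 (mod 457).
Result is 1, so (-2/457) = 1.

1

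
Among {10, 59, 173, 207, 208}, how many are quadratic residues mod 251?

3

(10/251) = -1 → non-residue.
(59/251) = -1 → non-residue.
(173/251) = +1 → QR.
(207/251) = +1 → QR.
(208/251) = +1 → QR.
Total quadratic residues among the 5: 3.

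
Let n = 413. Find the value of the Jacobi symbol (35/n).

Reciprocity: 35 ≡ 3 and 413 ≡ 1 (mod 4), so (35/413) = +(413/35).
Reduce top mod 35: now compute (28/35).
Pull out 2^2: since 35 ≡ 3 (mod 8), (2/35) = -1, so (2/35)^2 = +1.
Reciprocity: 7 ≡ 3 and 35 ≡ 3 (mod 4), so (7/35) = −(35/7).
Reduce top mod 7: now compute (0/7).
Top reduces to 0: gcd > 1, so the symbol is 0.

0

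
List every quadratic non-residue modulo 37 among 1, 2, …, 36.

Square k = 1,…,18 (k and 37−k give the same square):
1²=1, 2²=4, 3²=9, 4²=16, 5²=25, 6²=36, 7²≡12, 8²≡27, 9²≡7, 10²≡26, 11²≡10, 12²≡33, 13²≡21, 14²≡11, 15²≡3, 16²≡34, 17²≡30, 18²≡28 (mod 37).
The residues are {1, 3, 4, 7, 9, 10, 11, 12, 16, 21, 25, 26, 27, 28, 30, 33, 34, 36}; the non-residues are the remaining 18 nonzero classes.

2,5,6,8,13,14,15,17,18,19,20,22,23,24,29,31,32,35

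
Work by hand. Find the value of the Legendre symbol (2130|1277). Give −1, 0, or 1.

1

First reduce: 2130 ≡ 853 (mod 1277).
Reciprocity: 853 ≡ 1 and 1277 ≡ 1 (mod 4), so (853/1277) = +(1277/853).
Reduce top mod 853: now compute (424/853).
Pull out 2^3: since 853 ≡ 5 (mod 8), (2/853) = -1, so (2/853)^3 = -1.
Reciprocity: 53 ≡ 1 and 853 ≡ 1 (mod 4), so (53/853) = +(853/53).
Reduce top mod 53: now compute (5/53).
Reciprocity: 5 ≡ 1 and 53 ≡ 1 (mod 4), so (5/53) = +(53/5).
Reduce top mod 5: now compute (3/5).
Reciprocity: 3 ≡ 3 and 5 ≡ 1 (mod 4), so (3/5) = +(5/3).
Reduce top mod 3: now compute (2/3).
Pull out 2: since 3 ≡ 3 (mod 8), (2/3) = -1.
Reached (1/3) = 1. Collecting the sign flips along the way, the symbol is +1.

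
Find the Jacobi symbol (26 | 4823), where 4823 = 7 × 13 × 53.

Pull out 2: since 4823 ≡ 7 (mod 8), (2/4823) = +1.
Reciprocity: 13 ≡ 1 and 4823 ≡ 3 (mod 4), so (13/4823) = +(4823/13).
Reduce top mod 13: now compute (0/13).
Top reduces to 0: gcd > 1, so the symbol is 0.

0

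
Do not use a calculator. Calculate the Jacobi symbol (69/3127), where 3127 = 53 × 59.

Reciprocity: 69 ≡ 1 and 3127 ≡ 3 (mod 4), so (69/3127) = +(3127/69).
Reduce top mod 69: now compute (22/69).
Pull out 2: since 69 ≡ 5 (mod 8), (2/69) = -1.
Reciprocity: 11 ≡ 3 and 69 ≡ 1 (mod 4), so (11/69) = +(69/11).
Reduce top mod 11: now compute (3/11).
Reciprocity: 3 ≡ 3 and 11 ≡ 3 (mod 4), so (3/11) = −(11/3).
Reduce top mod 3: now compute (2/3).
Pull out 2: since 3 ≡ 3 (mod 8), (2/3) = -1.
Reached (1/3) = 1. Collecting the sign flips along the way, the symbol is -1.

-1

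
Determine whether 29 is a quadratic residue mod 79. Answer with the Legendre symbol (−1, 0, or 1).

-1

Reciprocity: 29 ≡ 1 and 79 ≡ 3 (mod 4), so (29/79) = +(79/29).
Reduce top mod 29: now compute (21/29).
Reciprocity: 21 ≡ 1 and 29 ≡ 1 (mod 4), so (21/29) = +(29/21).
Reduce top mod 21: now compute (8/21).
Pull out 2^3: since 21 ≡ 5 (mod 8), (2/21) = -1, so (2/21)^3 = -1.
Reached (1/21) = 1. Collecting the sign flips along the way, the symbol is -1.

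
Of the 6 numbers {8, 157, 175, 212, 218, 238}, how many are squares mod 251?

2

(8/251) = -1 → non-residue.
(157/251) = -1 → non-residue.
(175/251) = +1 → QR.
(212/251) = -1 → non-residue.
(218/251) = +1 → QR.
(238/251) = -1 → non-residue.
Total quadratic residues among the 6: 2.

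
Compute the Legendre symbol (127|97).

First reduce: 127 ≡ 30 (mod 97).
Pull out 2: since 97 ≡ 1 (mod 8), (2/97) = +1.
Reciprocity: 15 ≡ 3 and 97 ≡ 1 (mod 4), so (15/97) = +(97/15).
Reduce top mod 15: now compute (7/15).
Reciprocity: 7 ≡ 3 and 15 ≡ 3 (mod 4), so (7/15) = −(15/7).
Reduce top mod 7: now compute (1/7).
Reached (1/7) = 1. Collecting the sign flips along the way, the symbol is -1.

-1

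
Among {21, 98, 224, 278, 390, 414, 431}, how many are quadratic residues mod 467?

2

(21/467) = +1 → QR.
(98/467) = -1 → non-residue.
(224/467) = -1 → non-residue.
(278/467) = -1 → non-residue.
(390/467) = +1 → QR.
(414/467) = -1 → non-residue.
(431/467) = -1 → non-residue.
Total quadratic residues among the 7: 2.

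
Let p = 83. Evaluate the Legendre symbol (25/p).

Euler's criterion: (25/83) ≡ 25^41 (mod 83).
25^2 ≡ 44 (mod 83)
25^4 ≡ 27 (mod 83)
25^8 ≡ 65 (mod 83)
25^16 ≡ 75 (mod 83)
25^32 ≡ 64 (mod 83)
25^41 = 25^(32+8+1) ≡ 1 (mod 83).
Result is 1, so (25/83) = 1.

1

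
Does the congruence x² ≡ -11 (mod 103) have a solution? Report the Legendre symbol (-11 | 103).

Euler's criterion: (-11/103) ≡ 92^51 (mod 103).
92^2 ≡ 18 (mod 103)
92^4 ≡ 15 (mod 103)
92^8 ≡ 19 (mod 103)
92^16 ≡ 52 (mod 103)
92^32 ≡ 26 (mod 103)
92^51 = 92^(32+16+2+1) ≡ 1 (mod 103).
Result is 1, so (-11/103) = 1.

1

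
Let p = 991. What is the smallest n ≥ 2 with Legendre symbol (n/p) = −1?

3

(2/991) = +1, so 2 is a residue.
(3/991) = −1, so 3 is the smallest positive non-residue mod 991.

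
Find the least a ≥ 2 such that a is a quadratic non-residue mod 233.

(2/233) = +1, so 2 is a residue.
(3/233) = −1, so 3 is the smallest positive non-residue mod 233.

3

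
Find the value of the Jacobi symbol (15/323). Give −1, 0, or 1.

-1

Reciprocity: 15 ≡ 3 and 323 ≡ 3 (mod 4), so (15/323) = −(323/15).
Reduce top mod 15: now compute (8/15).
Pull out 2^3: since 15 ≡ 7 (mod 8), (2/15) = +1, so (2/15)^3 = +1.
Reached (1/15) = 1. Collecting the sign flips along the way, the symbol is -1.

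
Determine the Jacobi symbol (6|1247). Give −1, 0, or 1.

1

Pull out 2: since 1247 ≡ 7 (mod 8), (2/1247) = +1.
Reciprocity: 3 ≡ 3 and 1247 ≡ 3 (mod 4), so (3/1247) = −(1247/3).
Reduce top mod 3: now compute (2/3).
Pull out 2: since 3 ≡ 3 (mod 8), (2/3) = -1.
Reached (1/3) = 1. Collecting the sign flips along the way, the symbol is +1.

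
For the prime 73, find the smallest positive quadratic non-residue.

(2/73) = +1, so 2 is a residue.
(3/73) = +1, so 3 is a residue.
(4/73) = +1, so 4 is a residue.
(5/73) = −1, so 5 is the smallest positive non-residue mod 73.

5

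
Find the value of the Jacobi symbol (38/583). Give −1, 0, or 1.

1

Pull out 2: since 583 ≡ 7 (mod 8), (2/583) = +1.
Reciprocity: 19 ≡ 3 and 583 ≡ 3 (mod 4), so (19/583) = −(583/19).
Reduce top mod 19: now compute (13/19).
Reciprocity: 13 ≡ 1 and 19 ≡ 3 (mod 4), so (13/19) = +(19/13).
Reduce top mod 13: now compute (6/13).
Pull out 2: since 13 ≡ 5 (mod 8), (2/13) = -1.
Reciprocity: 3 ≡ 3 and 13 ≡ 1 (mod 4), so (3/13) = +(13/3).
Reduce top mod 3: now compute (1/3).
Reached (1/3) = 1. Collecting the sign flips along the way, the symbol is +1.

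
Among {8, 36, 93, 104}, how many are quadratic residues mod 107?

(8/107) = -1 → non-residue.
(36/107) = +1 → QR.
(93/107) = -1 → non-residue.
(104/107) = -1 → non-residue.
Total quadratic residues among the 4: 1.

1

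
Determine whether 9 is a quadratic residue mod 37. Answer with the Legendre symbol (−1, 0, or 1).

1

Euler's criterion: (9/37) ≡ 9^18 (mod 37).
9^2 ≡ 7 (mod 37)
9^4 ≡ 12 (mod 37)
9^8 ≡ 33 (mod 37)
9^16 ≡ 16 (mod 37)
9^18 = 9^(16+2) ≡ 1 (mod 37).
Result is 1, so (9/37) = 1.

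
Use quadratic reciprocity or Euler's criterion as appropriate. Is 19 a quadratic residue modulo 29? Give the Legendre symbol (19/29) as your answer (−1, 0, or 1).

Reciprocity: 19 ≡ 3 and 29 ≡ 1 (mod 4), so (19/29) = +(29/19).
Reduce top mod 19: now compute (10/19).
Pull out 2: since 19 ≡ 3 (mod 8), (2/19) = -1.
Reciprocity: 5 ≡ 1 and 19 ≡ 3 (mod 4), so (5/19) = +(19/5).
Reduce top mod 5: now compute (4/5).
Pull out 2^2: since 5 ≡ 5 (mod 8), (2/5) = -1, so (2/5)^2 = +1.
Reached (1/5) = 1. Collecting the sign flips along the way, the symbol is -1.

-1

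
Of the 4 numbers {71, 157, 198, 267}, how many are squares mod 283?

2

(71/283) = +1 → QR.
(157/283) = +1 → QR.
(198/283) = -1 → non-residue.
(267/283) = -1 → non-residue.
Total quadratic residues among the 4: 2.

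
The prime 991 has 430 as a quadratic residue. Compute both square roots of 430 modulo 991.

482, 509

Since 991 ≡ 3 (mod 4), a square root of 430 is 430^((991+1)/4) = 430^248 mod 991.
Repeated squaring: 430^2≡574, 430^4≡464, 430^8≡249, 430^16≡559, 430^32≡316, 430^64≡756, 430^128≡720 (mod 991).
430^248 = 430^(128+64+32+16+8) ≡ 482 (mod 991).
Check: 482² = 232324 ≡ 430 (mod 991). The two roots are 482 and 509.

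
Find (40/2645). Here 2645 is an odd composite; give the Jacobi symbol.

Pull out 2^3: since 2645 ≡ 5 (mod 8), (2/2645) = -1, so (2/2645)^3 = -1.
Reciprocity: 5 ≡ 1 and 2645 ≡ 1 (mod 4), so (5/2645) = +(2645/5).
Reduce top mod 5: now compute (0/5).
Top reduces to 0: gcd > 1, so the symbol is 0.

0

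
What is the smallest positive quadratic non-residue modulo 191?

(2/191) = +1, so 2 is a residue.
(3/191) = +1, so 3 is a residue.
(4/191) = +1, so 4 is a residue.
(5/191) = +1, so 5 is a residue.
(6/191) = +1, so 6 is a residue.
(7/191) = −1, so 7 is the smallest positive non-residue mod 191.

7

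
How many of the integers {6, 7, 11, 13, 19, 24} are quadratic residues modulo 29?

4

(6/29) = +1 → QR.
(7/29) = +1 → QR.
(11/29) = -1 → non-residue.
(13/29) = +1 → QR.
(19/29) = -1 → non-residue.
(24/29) = +1 → QR.
Total quadratic residues among the 6: 4.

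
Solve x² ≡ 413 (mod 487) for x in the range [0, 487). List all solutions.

30, 457

Since 487 ≡ 3 (mod 4), a square root of 413 is 413^((487+1)/4) = 413^122 mod 487.
Repeated squaring: 413^2≡119, 413^4≡38, 413^8≡470, 413^16≡289, 413^32≡244, 413^64≡122 (mod 487).
413^122 = 413^(64+32+16+8+2) ≡ 30 (mod 487).
Check: 30² = 900 ≡ 413 (mod 487). The two roots are 30 and 457.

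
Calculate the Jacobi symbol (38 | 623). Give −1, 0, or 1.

Pull out 2: since 623 ≡ 7 (mod 8), (2/623) = +1.
Reciprocity: 19 ≡ 3 and 623 ≡ 3 (mod 4), so (19/623) = −(623/19).
Reduce top mod 19: now compute (15/19).
Reciprocity: 15 ≡ 3 and 19 ≡ 3 (mod 4), so (15/19) = −(19/15).
Reduce top mod 15: now compute (4/15).
Pull out 2^2: since 15 ≡ 7 (mod 8), (2/15) = +1, so (2/15)^2 = +1.
Reached (1/15) = 1. Collecting the sign flips along the way, the symbol is +1.

1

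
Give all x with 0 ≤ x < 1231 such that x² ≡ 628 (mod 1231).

212, 1019

Since 1231 ≡ 3 (mod 4), a square root of 628 is 628^((1231+1)/4) = 628^308 mod 1231.
Repeated squaring: 628^2≡464, 628^4≡1102, 628^8≡638, 628^16≡814, 628^32≡318, 628^64≡182, 628^128≡1118, 628^256≡459 (mod 1231).
628^308 = 628^(256+32+16+4) ≡ 1019 (mod 1231).
Check: 1019² = 1038361 ≡ 628 (mod 1231). The two roots are 212 and 1019.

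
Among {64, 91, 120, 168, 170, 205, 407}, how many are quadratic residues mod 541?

(64/541) = +1 → QR.
(91/541) = -1 → non-residue.
(120/541) = -1 → non-residue.
(168/541) = -1 → non-residue.
(170/541) = +1 → QR.
(205/541) = +1 → QR.
(407/541) = +1 → QR.
Total quadratic residues among the 7: 4.

4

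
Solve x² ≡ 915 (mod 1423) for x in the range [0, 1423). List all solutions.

72, 1351

Since 1423 ≡ 3 (mod 4), a square root of 915 is 915^((1423+1)/4) = 915^356 mod 1423.
Repeated squaring: 915^2≡501, 915^4≡553, 915^8≡1287, 915^16≡1420, 915^32≡9, 915^64≡81, 915^128≡869, 915^256≡971 (mod 1423).
915^356 = 915^(256+64+32+4) ≡ 72 (mod 1423).
Check: 72² = 5184 ≡ 915 (mod 1423). The two roots are 72 and 1351.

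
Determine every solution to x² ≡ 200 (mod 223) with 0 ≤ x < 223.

73, 150

Since 223 ≡ 3 (mod 4), a square root of 200 is 200^((223+1)/4) = 200^56 mod 223.
Repeated squaring: 200^2≡83, 200^4≡199, 200^8≡130, 200^16≡175, 200^32≡74 (mod 223).
200^56 = 200^(32+16+8) ≡ 73 (mod 223).
Check: 73² = 5329 ≡ 200 (mod 223). The two roots are 73 and 150.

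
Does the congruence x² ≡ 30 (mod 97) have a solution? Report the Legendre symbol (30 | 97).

-1

Pull out 2: since 97 ≡ 1 (mod 8), (2/97) = +1.
Reciprocity: 15 ≡ 3 and 97 ≡ 1 (mod 4), so (15/97) = +(97/15).
Reduce top mod 15: now compute (7/15).
Reciprocity: 7 ≡ 3 and 15 ≡ 3 (mod 4), so (7/15) = −(15/7).
Reduce top mod 7: now compute (1/7).
Reached (1/7) = 1. Collecting the sign flips along the way, the symbol is -1.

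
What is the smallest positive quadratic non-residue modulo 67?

2

(2/67) = −1, so 2 is the smallest positive non-residue mod 67.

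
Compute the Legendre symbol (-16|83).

First reduce: -16 ≡ 67 (mod 83).
Reciprocity: 67 ≡ 3 and 83 ≡ 3 (mod 4), so (67/83) = −(83/67).
Reduce top mod 67: now compute (16/67).
Pull out 2^4: since 67 ≡ 3 (mod 8), (2/67) = -1, so (2/67)^4 = +1.
Reached (1/67) = 1. Collecting the sign flips along the way, the symbol is -1.

-1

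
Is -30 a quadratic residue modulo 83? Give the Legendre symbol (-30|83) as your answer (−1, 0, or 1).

Euler's criterion: (-30/83) ≡ 53^41 (mod 83).
53^2 ≡ 70 (mod 83)
53^4 ≡ 3 (mod 83)
53^8 ≡ 9 (mod 83)
53^16 ≡ 81 (mod 83)
53^32 ≡ 4 (mod 83)
53^41 = 53^(32+8+1) ≡ 82 (mod 83).
Result is 82 ≡ −1, so (-30/83) = −1.

-1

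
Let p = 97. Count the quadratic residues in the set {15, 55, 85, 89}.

2

(15/97) = -1 → non-residue.
(55/97) = -1 → non-residue.
(85/97) = +1 → QR.
(89/97) = +1 → QR.
Total quadratic residues among the 4: 2.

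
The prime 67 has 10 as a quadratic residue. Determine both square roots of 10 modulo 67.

12, 55

Since 67 ≡ 3 (mod 4), a square root of 10 is 10^((67+1)/4) = 10^17 mod 67.
Repeated squaring: 10^2≡33, 10^4≡17, 10^8≡21, 10^16≡39 (mod 67).
10^17 = 10^(16+1) ≡ 55 (mod 67).
Check: 55² = 3025 ≡ 10 (mod 67). The two roots are 12 and 55.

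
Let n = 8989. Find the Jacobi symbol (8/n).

Pull out 2^3: since 8989 ≡ 5 (mod 8), (2/8989) = -1, so (2/8989)^3 = -1.
Reached (1/8989) = 1. Collecting the sign flips along the way, the symbol is -1.

-1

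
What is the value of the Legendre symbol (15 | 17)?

1

Reciprocity: 15 ≡ 3 and 17 ≡ 1 (mod 4), so (15/17) = +(17/15).
Reduce top mod 15: now compute (2/15).
Pull out 2: since 15 ≡ 7 (mod 8), (2/15) = +1.
Reached (1/15) = 1. Collecting the sign flips along the way, the symbol is +1.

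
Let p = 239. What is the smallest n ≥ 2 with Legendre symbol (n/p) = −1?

7

(2/239) = +1, so 2 is a residue.
(3/239) = +1, so 3 is a residue.
(4/239) = +1, so 4 is a residue.
(5/239) = +1, so 5 is a residue.
(6/239) = +1, so 6 is a residue.
(7/239) = −1, so 7 is the smallest positive non-residue mod 239.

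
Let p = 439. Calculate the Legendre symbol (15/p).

Reciprocity: 15 ≡ 3 and 439 ≡ 3 (mod 4), so (15/439) = −(439/15).
Reduce top mod 15: now compute (4/15).
Pull out 2^2: since 15 ≡ 7 (mod 8), (2/15) = +1, so (2/15)^2 = +1.
Reached (1/15) = 1. Collecting the sign flips along the way, the symbol is -1.

-1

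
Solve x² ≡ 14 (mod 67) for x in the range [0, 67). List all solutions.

9, 58

Since 67 ≡ 3 (mod 4), a square root of 14 is 14^((67+1)/4) = 14^17 mod 67.
Repeated squaring: 14^2≡62, 14^4≡25, 14^8≡22, 14^16≡15 (mod 67).
14^17 = 14^(16+1) ≡ 9 (mod 67).
Check: 9² = 81 ≡ 14 (mod 67). The two roots are 9 and 58.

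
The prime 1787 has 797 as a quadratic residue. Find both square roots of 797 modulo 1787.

Since 1787 ≡ 3 (mod 4), a square root of 797 is 797^((1787+1)/4) = 797^447 mod 1787.
Repeated squaring: 797^2≡824, 797^4≡1703, 797^8≡1695, 797^16≡1316, 797^32≡253, 797^64≡1464, 797^128≡683, 797^256≡82 (mod 1787).
797^447 = 797^(256+128+32+16+8+4+2+1) ≡ 594 (mod 1787).
Check: 594² = 352836 ≡ 797 (mod 1787). The two roots are 594 and 1193.

594, 1193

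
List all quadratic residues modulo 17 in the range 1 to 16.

Square k = 1,…,8 (k and 17−k give the same square):
1²=1, 2²=4, 3²=9, 4²=16, 5²≡8, 6²≡2, 7²≡15, 8²≡13 (mod 17).
So the quadratic residues mod 17 are {1, 2, 4, 8, 9, 13, 15, 16}.

1 2 4 8 9 13 15 16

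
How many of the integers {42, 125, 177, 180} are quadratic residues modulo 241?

(42/241) = -1 → non-residue.
(125/241) = +1 → QR.
(177/241) = +1 → QR.
(180/241) = +1 → QR.
Total quadratic residues among the 4: 3.

3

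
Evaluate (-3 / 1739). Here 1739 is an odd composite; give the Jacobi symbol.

First reduce: -3 ≡ 1736 (mod 1739).
Pull out 2^3: since 1739 ≡ 3 (mod 8), (2/1739) = -1, so (2/1739)^3 = -1.
Reciprocity: 217 ≡ 1 and 1739 ≡ 3 (mod 4), so (217/1739) = +(1739/217).
Reduce top mod 217: now compute (3/217).
Reciprocity: 3 ≡ 3 and 217 ≡ 1 (mod 4), so (3/217) = +(217/3).
Reduce top mod 3: now compute (1/3).
Reached (1/3) = 1. Collecting the sign flips along the way, the symbol is -1.

-1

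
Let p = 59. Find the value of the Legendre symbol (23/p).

Reciprocity: 23 ≡ 3 and 59 ≡ 3 (mod 4), so (23/59) = −(59/23).
Reduce top mod 23: now compute (13/23).
Reciprocity: 13 ≡ 1 and 23 ≡ 3 (mod 4), so (13/23) = +(23/13).
Reduce top mod 13: now compute (10/13).
Pull out 2: since 13 ≡ 5 (mod 8), (2/13) = -1.
Reciprocity: 5 ≡ 1 and 13 ≡ 1 (mod 4), so (5/13) = +(13/5).
Reduce top mod 5: now compute (3/5).
Reciprocity: 3 ≡ 3 and 5 ≡ 1 (mod 4), so (3/5) = +(5/3).
Reduce top mod 3: now compute (2/3).
Pull out 2: since 3 ≡ 3 (mod 8), (2/3) = -1.
Reached (1/3) = 1. Collecting the sign flips along the way, the symbol is -1.

-1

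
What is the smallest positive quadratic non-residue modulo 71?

(2/71) = +1, so 2 is a residue.
(3/71) = +1, so 3 is a residue.
(4/71) = +1, so 4 is a residue.
(5/71) = +1, so 5 is a residue.
(6/71) = +1, so 6 is a residue.
(7/71) = −1, so 7 is the smallest positive non-residue mod 71.

7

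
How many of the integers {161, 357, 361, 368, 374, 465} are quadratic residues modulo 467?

(161/467) = +1 → QR.
(357/467) = +1 → QR.
(361/467) = +1 → QR.
(368/467) = +1 → QR.
(374/467) = +1 → QR.
(465/467) = +1 → QR.
Total quadratic residues among the 6: 6.

6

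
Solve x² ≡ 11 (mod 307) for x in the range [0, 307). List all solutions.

25, 282

Since 307 ≡ 3 (mod 4), a square root of 11 is 11^((307+1)/4) = 11^77 mod 307.
Repeated squaring: 11^2≡121, 11^4≡212, 11^8≡122, 11^16≡148, 11^32≡107, 11^64≡90 (mod 307).
11^77 = 11^(64+8+4+1) ≡ 25 (mod 307).
Check: 25² = 625 ≡ 11 (mod 307). The two roots are 25 and 282.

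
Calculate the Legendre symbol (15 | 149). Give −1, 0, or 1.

-1

Euler's criterion: (15/149) ≡ 15^74 (mod 149).
15^2 ≡ 76 (mod 149)
15^4 ≡ 114 (mod 149)
15^8 ≡ 33 (mod 149)
15^16 ≡ 46 (mod 149)
15^32 ≡ 30 (mod 149)
15^64 ≡ 6 (mod 149)
15^74 = 15^(64+8+2) ≡ 148 (mod 149).
Result is 148 ≡ −1, so (15/149) = −1.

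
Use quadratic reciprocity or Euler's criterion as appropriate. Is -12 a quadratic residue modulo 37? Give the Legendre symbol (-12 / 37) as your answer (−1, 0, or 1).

1

Euler's criterion: (-12/37) ≡ 25^18 (mod 37).
25^2 ≡ 33 (mod 37)
25^4 ≡ 16 (mod 37)
25^8 ≡ 34 (mod 37)
25^16 ≡ 9 (mod 37)
25^18 = 25^(16+2) ≡ 1 (mod 37).
Result is 1, so (-12/37) = 1.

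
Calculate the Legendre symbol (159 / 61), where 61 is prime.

First reduce: 159 ≡ 37 (mod 61).
Reciprocity: 37 ≡ 1 and 61 ≡ 1 (mod 4), so (37/61) = +(61/37).
Reduce top mod 37: now compute (24/37).
Pull out 2^3: since 37 ≡ 5 (mod 8), (2/37) = -1, so (2/37)^3 = -1.
Reciprocity: 3 ≡ 3 and 37 ≡ 1 (mod 4), so (3/37) = +(37/3).
Reduce top mod 3: now compute (1/3).
Reached (1/3) = 1. Collecting the sign flips along the way, the symbol is -1.

-1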